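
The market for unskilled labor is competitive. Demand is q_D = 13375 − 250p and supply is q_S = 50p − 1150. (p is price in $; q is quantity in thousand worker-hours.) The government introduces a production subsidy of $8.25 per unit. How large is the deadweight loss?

In inverse form: demand p = 53.5 − 0.004q, supply p = 23 + 0.02q.
Competitive equilibrium: 53.5 − 0.004q = 23 + 0.02q → q* = 1270.8333, p* = 48.4167.
The subsidy lowers effective supply by 8.25: p = 14.75 + 0.02q.
New quantity: 53.5 − 0.004q = 14.75 + 0.02q → q' = 1614.5833.
Overproduction Δq = 1614.5833 − 1270.8333 = 343.75; wedge = subsidy = 8.25.
The triangle = ½ × 343.75 × 8.25 = $1417.97 thousand.

$1417.97 thousand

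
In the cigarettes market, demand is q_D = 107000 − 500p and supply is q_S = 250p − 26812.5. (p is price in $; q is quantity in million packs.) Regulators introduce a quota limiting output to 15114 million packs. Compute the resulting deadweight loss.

In inverse form: demand p = 214 − 0.002q, supply p = 107.25 + 0.004q.
Competitive equilibrium: 214 − 0.002q = 107.25 + 0.004q → q* = 17791.6667, p* = 178.4167.
At q = 15114: demand price = 214 − 0.002·15114 = 183.772; supply price = 107.25 + 0.004·15114 = 167.706.
Δq = 17791.6667 − 15114 = 2677.6667; wedge = 183.772 − 167.706 = 16.066.
Welfare loss = ½ × 2677.6667 × 16.066 = $21509.70 million.

$21509.70 million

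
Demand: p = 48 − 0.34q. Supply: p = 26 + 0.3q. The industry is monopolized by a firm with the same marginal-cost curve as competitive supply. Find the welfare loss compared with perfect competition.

Competitive equilibrium: 48 − 0.34q = 26 + 0.3q → q* = 34.375, p* = 36.3125.
Marginal revenue: MR = 48 − 0.68q. Set MR = MC: 48 − 0.68q = 26 + 0.3q → q_m = 22.449.
Price p_m = 48 − 0.34·22.449 = 40.3673; MC(q_m) = 26 + 0.3·22.449 = 32.7347.
Competitive q* = 34.375, so Δq = 11.926; wedge = 40.3673 − 32.7347 = 7.6326.
Deadweight loss = ½ × 11.926 × 7.6326 = 45.51.

45.51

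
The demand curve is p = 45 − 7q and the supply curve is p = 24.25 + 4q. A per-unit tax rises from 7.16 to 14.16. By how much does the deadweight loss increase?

Competitive equilibrium: 45 − 7q = 24.25 + 4q → q* = 1.8864, p* = 31.7955.
For a per-unit tax t: Δq = t/11, so DWL = ½·t·(t/11) = t²/22.
At t = 7.16: DWL = 2.33. At t = 14.16: DWL = 9.114.
Increase = 9.114 − 2.33 = 6.78.

6.78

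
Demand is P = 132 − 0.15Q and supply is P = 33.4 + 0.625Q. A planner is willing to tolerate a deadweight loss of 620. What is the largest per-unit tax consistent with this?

Competitive equilibrium: 132 − 0.15Q = 33.4 + 0.625Q → Q* = 127.2258, P* = 112.9161.
A tax t gives ΔQ = t/0.775 and wedge t, so DWL = t²/1.55.
t²/1.55 = 620 → t² = 961 → t = 31.

31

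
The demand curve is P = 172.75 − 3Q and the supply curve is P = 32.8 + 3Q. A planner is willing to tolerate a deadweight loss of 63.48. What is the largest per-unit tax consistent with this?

27.6

Competitive equilibrium: 172.75 − 3Q = 32.8 + 3Q → Q* = 23.325, P* = 102.775.
A tax t gives ΔQ = t/6 and wedge t, so DWL = t²/12.
t²/12 = 63.48 → t² = 761.76 → t = 27.6.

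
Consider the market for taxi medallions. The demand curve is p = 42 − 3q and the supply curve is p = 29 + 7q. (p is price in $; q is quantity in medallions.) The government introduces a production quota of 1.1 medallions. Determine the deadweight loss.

$0.20

Competitive equilibrium: 42 − 3q = 29 + 7q → q* = 1.3, p* = 38.1.
At q = 1.1: demand price = 42 − 3·1.1 = 38.7; supply price = 29 + 7·1.1 = 36.7.
Δq = 1.3 − 1.1 = 0.2; wedge = 38.7 − 36.7 = 2.
The triangle = ½ × 0.2 × 2 = $0.20.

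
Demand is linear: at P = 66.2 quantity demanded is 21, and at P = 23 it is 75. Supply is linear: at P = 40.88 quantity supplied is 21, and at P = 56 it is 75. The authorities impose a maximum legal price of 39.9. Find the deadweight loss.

Demand slope = (23 − 66.2)/(75 − 21) = −0.8, so P = 83 − 0.8Q.
Supply slope = (56 − 40.88)/(75 − 21) = 0.28, so P = 35 + 0.28Q.
Competitive equilibrium: 83 − 0.8Q = 35 + 0.28Q → Q* = 44.4444, P* = 47.4444.
At the ceiling P = 39.9, quantity supplied = (39.9 − 35)/0.28 = 17.5.
Willingness to pay at Q' = 17.5: 83 − 0.8·17.5 = 69.
ΔQ = 44.4444 − 17.5 = 26.9444; wedge = 69 − 39.9 = 29.1.
Welfare loss = ½ × 26.9444 × 29.1 = 392.04.

392.04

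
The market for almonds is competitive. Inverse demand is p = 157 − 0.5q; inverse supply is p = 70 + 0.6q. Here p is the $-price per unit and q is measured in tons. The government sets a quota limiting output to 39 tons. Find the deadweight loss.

$884

Competitive equilibrium: 157 − 0.5q = 70 + 0.6q → q* = 79.0909, p* = 117.4545.
At q = 39: demand price = 157 − 0.5·39 = 137.5; supply price = 70 + 0.6·39 = 93.4.
Δq = 79.0909 − 39 = 40.0909; wedge = 137.5 − 93.4 = 44.1.
Deadweight loss = ½ × 40.0909 × 44.1 = $884.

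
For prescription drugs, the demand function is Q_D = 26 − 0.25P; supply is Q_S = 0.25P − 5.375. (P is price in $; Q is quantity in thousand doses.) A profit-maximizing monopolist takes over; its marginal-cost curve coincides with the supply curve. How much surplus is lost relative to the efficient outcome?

In inverse form: demand P = 104 − 4Q, supply P = 21.5 + 4Q.
Competitive equilibrium: 104 − 4Q = 21.5 + 4Q → Q* = 10.3125, P* = 62.75.
Marginal revenue: MR = 104 − 8Q. Set MR = MC: 104 − 8Q = 21.5 + 4Q → Q_m = 6.875.
Price P_m = 104 − 4·6.875 = 76.5; MC(Q_m) = 21.5 + 4·6.875 = 49.
Competitive Q* = 10.3125, so ΔQ = 3.4375; wedge = 76.5 − 49 = 27.5.
DWL = ½ × 3.4375 × 27.5 = $47.27 thousand.

$47.27 thousand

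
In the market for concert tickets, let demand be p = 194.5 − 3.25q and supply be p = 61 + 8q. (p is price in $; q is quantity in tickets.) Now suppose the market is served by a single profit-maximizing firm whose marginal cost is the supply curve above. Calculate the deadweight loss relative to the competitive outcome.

Competitive equilibrium: 194.5 − 3.25q = 61 + 8q → q* = 11.8667, p* = 155.9333.
Marginal revenue: MR = 194.5 − 6.5q. Set MR = MC: 194.5 − 6.5q = 61 + 8q → q_m = 9.2069.
Price p_m = 194.5 − 3.25·9.2069 = 164.5776; MC(q_m) = 61 + 8·9.2069 = 134.6552.
Competitive q* = 11.8667, so Δq = 2.6598; wedge = 164.5776 − 134.6552 = 29.9224.
The triangle = ½ × 2.6598 × 29.9224 = $39.79.

$39.79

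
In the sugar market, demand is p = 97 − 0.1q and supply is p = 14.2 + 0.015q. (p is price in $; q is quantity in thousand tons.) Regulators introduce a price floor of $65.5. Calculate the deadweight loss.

$9431.44 thousand

Competitive equilibrium: 97 − 0.1q = 14.2 + 0.015q → q* = 720, p* = 25.
At the floor p = 65.5, quantity demanded = (97 − 65.5)/0.1 = 315.
Sellers' marginal cost at q' = 315: 14.2 + 0.015·315 = 18.925.
Δq = 720 − 315 = 405; wedge = 65.5 − 18.925 = 46.575.
Welfare loss = ½ × 405 × 46.575 = $9431.44 thousand.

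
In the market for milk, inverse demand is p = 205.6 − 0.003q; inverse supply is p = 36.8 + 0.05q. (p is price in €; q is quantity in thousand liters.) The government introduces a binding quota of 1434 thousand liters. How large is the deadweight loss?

€81240.27 thousand

Competitive equilibrium: 205.6 − 0.003q = 36.8 + 0.05q → q* = 3184.9057, p* = 196.0453.
At q = 1434: demand price = 205.6 − 0.003·1434 = 201.298; supply price = 36.8 + 0.05·1434 = 108.5.
Δq = 3184.9057 − 1434 = 1750.9057; wedge = 201.298 − 108.5 = 92.798.
Welfare loss = ½ × 1750.9057 × 92.798 = €81240.27 thousand.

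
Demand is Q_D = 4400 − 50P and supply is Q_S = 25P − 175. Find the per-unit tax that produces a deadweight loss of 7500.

30

In inverse form: demand P = 88 − 0.02Q, supply P = 7 + 0.04Q.
Competitive equilibrium: 88 − 0.02Q = 7 + 0.04Q → Q* = 1350, P* = 61.
A tax t gives ΔQ = t/0.06 and wedge t, so DWL = t²/0.12.
t²/0.12 = 7500 → t² = 900 → t = 30.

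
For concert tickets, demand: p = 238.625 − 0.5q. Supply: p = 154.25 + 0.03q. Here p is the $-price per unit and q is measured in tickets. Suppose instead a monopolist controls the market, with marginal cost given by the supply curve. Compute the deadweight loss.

$1582.66

Competitive equilibrium: 238.625 − 0.5q = 154.25 + 0.03q → q* = 159.1981, p* = 159.0259.
Marginal revenue: MR = 238.625 − q. Set MR = MC: 238.625 − q = 154.25 + 0.03q → q_m = 81.9175.
Price p_m = 238.625 − 0.5·81.9175 = 197.6663; MC(q_m) = 154.25 + 0.03·81.9175 = 156.7075.
Competitive q* = 159.1981, so Δq = 77.2806; wedge = 197.6663 − 156.7075 = 40.9588.
DWL = ½ × 77.2806 × 40.9588 = $1582.66.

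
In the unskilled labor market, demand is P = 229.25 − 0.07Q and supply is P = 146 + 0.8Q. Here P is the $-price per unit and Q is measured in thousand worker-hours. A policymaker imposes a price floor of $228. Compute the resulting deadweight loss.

$2635.19 thousand

Competitive equilibrium: 229.25 − 0.07Q = 146 + 0.8Q → Q* = 95.6897, P* = 222.5517.
At the floor P = 228, quantity demanded = (229.25 − 228)/0.07 = 17.8571.
Sellers' marginal cost at Q' = 17.8571: 146 + 0.8·17.8571 = 160.2857.
ΔQ = 95.6897 − 17.8571 = 77.8326; wedge = 228 − 160.2857 = 67.7143.
Welfare loss = ½ × 77.8326 × 67.7143 = $2635.19 thousand.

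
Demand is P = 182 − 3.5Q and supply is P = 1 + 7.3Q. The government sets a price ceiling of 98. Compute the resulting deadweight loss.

65.08

Competitive equilibrium: 182 − 3.5Q = 1 + 7.3Q → Q* = 16.7593, P* = 123.3426.
At the ceiling P = 98, quantity supplied = (98 − 1)/7.3 = 13.2877.
Willingness to pay at Q' = 13.2877: 182 − 3.5·13.2877 = 135.4931.
ΔQ = 16.7593 − 13.2877 = 3.4716; wedge = 135.4931 − 98 = 37.4931.
Deadweight loss = ½ × 3.4716 × 37.4931 = 65.08.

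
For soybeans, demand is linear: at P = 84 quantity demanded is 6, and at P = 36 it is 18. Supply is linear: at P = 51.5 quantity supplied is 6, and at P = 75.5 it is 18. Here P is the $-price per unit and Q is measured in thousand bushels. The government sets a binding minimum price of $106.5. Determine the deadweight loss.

Demand slope = (36 − 84)/(18 − 6) = −4, so P = 108 − 4Q.
Supply slope = (75.5 − 51.5)/(18 − 6) = 2, so P = 39.5 + 2Q.
Competitive equilibrium: 108 − 4Q = 39.5 + 2Q → Q* = 11.4167, P* = 62.3333.
At the floor P = 106.5, quantity demanded = (108 − 106.5)/4 = 0.375.
Sellers' marginal cost at Q' = 0.375: 39.5 + 2·0.375 = 40.25.
ΔQ = 11.4167 − 0.375 = 11.0417; wedge = 106.5 − 40.25 = 66.25.
Welfare loss = ½ × 11.0417 × 66.25 = $365.76 thousand.

$365.76 thousand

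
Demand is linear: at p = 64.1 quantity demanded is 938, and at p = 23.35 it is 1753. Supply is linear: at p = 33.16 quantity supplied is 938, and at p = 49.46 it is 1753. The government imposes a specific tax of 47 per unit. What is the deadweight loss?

Demand slope = (23.35 − 64.1)/(1753 − 938) = −0.05, so p = 111 − 0.05q.
Supply slope = (49.46 − 33.16)/(1753 − 938) = 0.02, so p = 14.4 + 0.02q.
Competitive equilibrium: 111 − 0.05q = 14.4 + 0.02q → q* = 1380, p* = 42.
With the tax, the buyer price exceeds the seller price by 47: (111 − 0.05q) − (14.4 + 0.02q) = 47 → q' = 708.5714.
Δq = 1380 − 708.5714 = 671.4286; the wedge equals the tax, 47.
Welfare loss = ½ × 671.4286 × 47 = 15778.57.

15778.57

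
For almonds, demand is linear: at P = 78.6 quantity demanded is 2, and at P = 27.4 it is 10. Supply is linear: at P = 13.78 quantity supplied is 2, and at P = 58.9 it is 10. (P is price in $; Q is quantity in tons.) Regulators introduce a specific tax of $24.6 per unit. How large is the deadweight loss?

Demand slope = (27.4 − 78.6)/(10 − 2) = −6.4, so P = 91.4 − 6.4Q.
Supply slope = (58.9 − 13.78)/(10 − 2) = 5.64, so P = 2.5 + 5.64Q.
Competitive equilibrium: 91.4 − 6.4Q = 2.5 + 5.64Q → Q* = 7.3837, P* = 44.1442.
With the tax, the buyer price exceeds the seller price by 24.6: (91.4 − 6.4Q) − (2.5 + 5.64Q) = 24.6 → Q' = 5.3405.
ΔQ = 7.3837 − 5.3405 = 2.0432; the wedge equals the tax, 24.6.
Deadweight loss = ½ × 2.0432 × 24.6 = $25.13.

$25.13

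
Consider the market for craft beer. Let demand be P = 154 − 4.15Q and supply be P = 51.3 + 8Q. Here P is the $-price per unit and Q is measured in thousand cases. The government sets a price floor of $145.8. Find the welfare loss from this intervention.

Competitive equilibrium: 154 − 4.15Q = 51.3 + 8Q → Q* = 8.4527, P* = 118.9214.
At the floor P = 145.8, quantity demanded = (154 − 145.8)/4.15 = 1.9759.
Sellers' marginal cost at Q' = 1.9759: 51.3 + 8·1.9759 = 67.1072.
ΔQ = 8.4527 − 1.9759 = 6.4768; wedge = 145.8 − 67.1072 = 78.6928.
Deadweight loss = ½ × 6.4768 × 78.6928 = $254.84 thousand.

$254.84 thousand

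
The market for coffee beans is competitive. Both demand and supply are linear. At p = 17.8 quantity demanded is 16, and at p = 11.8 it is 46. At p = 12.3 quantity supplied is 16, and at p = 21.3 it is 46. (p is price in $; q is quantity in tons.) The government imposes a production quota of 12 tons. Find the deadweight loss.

$56.25

Demand slope = (11.8 − 17.8)/(46 − 16) = −0.2, so p = 21 − 0.2q.
Supply slope = (21.3 − 12.3)/(46 − 16) = 0.3, so p = 7.5 + 0.3q.
Competitive equilibrium: 21 − 0.2q = 7.5 + 0.3q → q* = 27, p* = 15.6.
At q = 12: demand price = 21 − 0.2·12 = 18.6; supply price = 7.5 + 0.3·12 = 11.1.
Δq = 27 − 12 = 15; wedge = 18.6 − 11.1 = 7.5.
The triangle = ½ × 15 × 7.5 = $56.25.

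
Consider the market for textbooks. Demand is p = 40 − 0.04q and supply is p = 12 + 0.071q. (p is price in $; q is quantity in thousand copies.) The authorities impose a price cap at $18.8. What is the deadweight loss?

Competitive equilibrium: 40 − 0.04q = 12 + 0.071q → q* = 252.2523, p* = 29.9099.
At the ceiling p = 18.8, quantity supplied = (18.8 − 12)/0.071 = 95.7746.
Willingness to pay at q' = 95.7746: 40 − 0.04·95.7746 = 36.169.
Δq = 252.2523 − 95.7746 = 156.4777; wedge = 36.169 − 18.8 = 17.369.
Welfare loss = ½ × 156.4777 × 17.369 = $1358.93 thousand.

$1358.93 thousand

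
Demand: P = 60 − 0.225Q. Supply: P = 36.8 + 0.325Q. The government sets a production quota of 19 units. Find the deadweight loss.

147.78

Competitive equilibrium: 60 − 0.225Q = 36.8 + 0.325Q → Q* = 42.1818, P* = 50.5091.
At Q = 19: demand price = 60 − 0.225·19 = 55.725; supply price = 36.8 + 0.325·19 = 42.975.
ΔQ = 42.1818 − 19 = 23.1818; wedge = 55.725 − 42.975 = 12.75.
Welfare loss = ½ × 23.1818 × 12.75 = 147.78.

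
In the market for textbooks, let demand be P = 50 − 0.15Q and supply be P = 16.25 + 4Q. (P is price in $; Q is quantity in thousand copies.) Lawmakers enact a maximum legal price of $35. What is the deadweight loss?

$24.63 thousand

Competitive equilibrium: 50 − 0.15Q = 16.25 + 4Q → Q* = 8.1325, P* = 48.7801.
At the ceiling P = 35, quantity supplied = (35 − 16.25)/4 = 4.6875.
Willingness to pay at Q' = 4.6875: 50 − 0.15·4.6875 = 49.2969.
ΔQ = 8.1325 − 4.6875 = 3.445; wedge = 49.2969 − 35 = 14.2969.
Deadweight loss = ½ × 3.445 × 14.2969 = $24.63 thousand.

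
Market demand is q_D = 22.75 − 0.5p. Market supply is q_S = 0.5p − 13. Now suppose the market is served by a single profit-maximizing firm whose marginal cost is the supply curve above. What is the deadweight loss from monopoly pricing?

5.28

In inverse form: demand p = 45.5 − 2q, supply p = 26 + 2q.
Competitive equilibrium: 45.5 − 2q = 26 + 2q → q* = 4.875, p* = 35.75.
Marginal revenue: MR = 45.5 − 4q. Set MR = MC: 45.5 − 4q = 26 + 2q → q_m = 3.25.
Price p_m = 45.5 − 2·3.25 = 39; MC(q_m) = 26 + 2·3.25 = 32.5.
Competitive q* = 4.875, so Δq = 1.625; wedge = 39 − 32.5 = 6.5.
Welfare loss = ½ × 1.625 × 6.5 = 5.28.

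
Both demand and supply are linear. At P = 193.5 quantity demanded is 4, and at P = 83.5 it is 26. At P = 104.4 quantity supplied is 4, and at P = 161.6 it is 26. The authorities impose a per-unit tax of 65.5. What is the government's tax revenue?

465.39

Demand slope = (83.5 − 193.5)/(26 − 4) = −5, so P = 213.5 − 5Q.
Supply slope = (161.6 − 104.4)/(26 − 4) = 2.6, so P = 94 + 2.6Q.
Competitive equilibrium: 213.5 − 5Q = 94 + 2.6Q → Q* = 15.72368, P* = 134.88158.
With the tax, the buyer price exceeds the seller price by 65.5: (213.5 − 5Q) − (94 + 2.6Q) = 65.5 → Q' = 7.10526.
Tax revenue = 65.5 × 7.10526 = 465.39.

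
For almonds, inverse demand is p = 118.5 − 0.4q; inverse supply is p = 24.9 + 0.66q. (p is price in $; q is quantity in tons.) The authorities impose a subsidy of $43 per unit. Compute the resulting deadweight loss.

$872.17

Competitive equilibrium: 118.5 − 0.4q = 24.9 + 0.66q → q* = 88.3019, p* = 83.1792.
The subsidy lowers effective supply by 43: p = 0.66q − 18.1.
New quantity: 118.5 − 0.4q = 0.66q − 18.1 → q' = 128.8679.
Overproduction Δq = 128.8679 − 88.3019 = 40.566; wedge = subsidy = 43.
Deadweight loss = ½ × 40.566 × 43 = $872.17.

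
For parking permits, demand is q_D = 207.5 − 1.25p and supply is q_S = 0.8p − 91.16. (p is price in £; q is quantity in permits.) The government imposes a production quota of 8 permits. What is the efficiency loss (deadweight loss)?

In inverse form: demand p = 166 − 0.8q, supply p = 113.95 + 1.25q.
Competitive equilibrium: 166 − 0.8q = 113.95 + 1.25q → q* = 25.3902, p* = 145.6878.
At q = 8: demand price = 166 − 0.8·8 = 159.6; supply price = 113.95 + 1.25·8 = 123.95.
Δq = 25.3902 − 8 = 17.3902; wedge = 159.6 − 123.95 = 35.65.
The triangle = ½ × 17.3902 × 35.65 = £309.98.

£309.98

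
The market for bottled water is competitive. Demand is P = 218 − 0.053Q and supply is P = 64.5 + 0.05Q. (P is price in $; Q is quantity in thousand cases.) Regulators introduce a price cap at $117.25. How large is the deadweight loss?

Competitive equilibrium: 218 − 0.053Q = 64.5 + 0.05Q → Q* = 1490.2913, P* = 139.0146.
At the ceiling P = 117.25, quantity supplied = (117.25 − 64.5)/0.05 = 1055.
Willingness to pay at Q' = 1055: 218 − 0.053·1055 = 162.085.
ΔQ = 1490.2913 − 1055 = 435.2913; wedge = 162.085 − 117.25 = 44.835.
The triangle = ½ × 435.2913 × 44.835 = $9758.14 thousand.

$9758.14 thousand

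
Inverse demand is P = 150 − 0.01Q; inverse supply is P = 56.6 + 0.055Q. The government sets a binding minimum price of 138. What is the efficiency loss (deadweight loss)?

Competitive equilibrium: 150 − 0.01Q = 56.6 + 0.055Q → Q* = 1436.9231, P* = 135.6308.
At the floor P = 138, quantity demanded = (150 − 138)/0.01 = 1200.
Sellers' marginal cost at Q' = 1200: 56.6 + 0.055·1200 = 122.6.
ΔQ = 1436.9231 − 1200 = 236.9231; wedge = 138 − 122.6 = 15.4.
Welfare loss = ½ × 236.9231 × 15.4 = 1824.31.

1824.31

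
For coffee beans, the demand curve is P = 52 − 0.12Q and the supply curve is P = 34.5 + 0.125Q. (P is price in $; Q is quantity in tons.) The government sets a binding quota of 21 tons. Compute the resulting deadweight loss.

$311.52

Competitive equilibrium: 52 − 0.12Q = 34.5 + 0.125Q → Q* = 71.4286, P* = 43.4286.
At Q = 21: demand price = 52 − 0.12·21 = 49.48; supply price = 34.5 + 0.125·21 = 37.125.
ΔQ = 71.4286 − 21 = 50.4286; wedge = 49.48 − 37.125 = 12.355.
Deadweight loss = ½ × 50.4286 × 12.355 = $311.52.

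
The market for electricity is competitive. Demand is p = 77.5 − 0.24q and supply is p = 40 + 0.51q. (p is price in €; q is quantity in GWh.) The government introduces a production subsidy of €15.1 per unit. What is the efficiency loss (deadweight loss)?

€152.01

Competitive equilibrium: 77.5 − 0.24q = 40 + 0.51q → q* = 50, p* = 65.5.
The subsidy lowers effective supply by 15.1: p = 24.9 + 0.51q.
New quantity: 77.5 − 0.24q = 24.9 + 0.51q → q' = 70.1333.
Overproduction Δq = 70.1333 − 50 = 20.1333; wedge = subsidy = 15.1.
The triangle = ½ × 20.1333 × 15.1 = €152.01.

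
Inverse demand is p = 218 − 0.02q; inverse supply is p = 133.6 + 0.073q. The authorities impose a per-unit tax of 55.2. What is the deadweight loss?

16381.94

Competitive equilibrium: 218 − 0.02q = 133.6 + 0.073q → q* = 907.5269, p* = 199.8495.
With the tax, the buyer price exceeds the seller price by 55.2: (218 − 0.02q) − (133.6 + 0.073q) = 55.2 → q' = 313.9785.
Δq = 907.5269 − 313.9785 = 593.5484; the wedge equals the tax, 55.2.
Welfare loss = ½ × 593.5484 × 55.2 = 16381.94.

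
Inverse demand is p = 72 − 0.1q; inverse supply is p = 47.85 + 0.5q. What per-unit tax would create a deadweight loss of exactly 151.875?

Competitive equilibrium: 72 − 0.1q = 47.85 + 0.5q → q* = 40.25, p* = 67.975.
A tax t gives Δq = t/0.6 and wedge t, so DWL = t²/1.2.
t²/1.2 = 151.875 → t² = 182.25 → t = 13.5.

13.5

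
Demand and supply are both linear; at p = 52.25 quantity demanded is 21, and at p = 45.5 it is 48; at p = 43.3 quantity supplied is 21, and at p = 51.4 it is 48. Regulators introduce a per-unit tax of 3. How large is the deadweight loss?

8.18

Demand slope = (45.5 − 52.25)/(48 − 21) = −0.25, so p = 57.5 − 0.25q.
Supply slope = (51.4 − 43.3)/(48 − 21) = 0.3, so p = 37 + 0.3q.
Competitive equilibrium: 57.5 − 0.25q = 37 + 0.3q → q* = 37.2727, p* = 48.1818.
With the tax, the buyer price exceeds the seller price by 3: (57.5 − 0.25q) − (37 + 0.3q) = 3 → q' = 31.8182.
Δq = 37.2727 − 31.8182 = 5.4545; the wedge equals the tax, 3.
Deadweight loss = ½ × 5.4545 × 3 = 8.18.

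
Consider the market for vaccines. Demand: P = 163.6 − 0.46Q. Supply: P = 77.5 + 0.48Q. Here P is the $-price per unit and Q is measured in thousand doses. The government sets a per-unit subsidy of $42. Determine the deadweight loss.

Competitive equilibrium: 163.6 − 0.46Q = 77.5 + 0.48Q → Q* = 91.5957, P* = 121.466.
The subsidy lowers effective supply by 42: P = 35.5 + 0.48Q.
New quantity: 163.6 − 0.46Q = 35.5 + 0.48Q → Q' = 136.2766.
Overproduction ΔQ = 136.2766 − 91.5957 = 44.6809; wedge = subsidy = 42.
The triangle = ½ × 44.6809 × 42 = $938.30 thousand.

$938.30 thousand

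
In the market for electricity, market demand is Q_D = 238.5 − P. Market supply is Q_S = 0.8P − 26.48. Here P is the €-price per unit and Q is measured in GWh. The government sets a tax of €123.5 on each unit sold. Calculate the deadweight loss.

In inverse form: demand P = 238.5 − Q, supply P = 33.1 + 1.25Q.
Competitive equilibrium: 238.5 − Q = 33.1 + 1.25Q → Q* = 91.2889, P* = 147.2111.
With the tax, the buyer price exceeds the seller price by 123.5: (238.5 − Q) − (33.1 + 1.25Q) = 123.5 → Q' = 36.4.
ΔQ = 91.2889 − 36.4 = 54.8889; the wedge equals the tax, 123.5.
Deadweight loss = ½ × 54.8889 × 123.5 = €3389.39.

€3389.39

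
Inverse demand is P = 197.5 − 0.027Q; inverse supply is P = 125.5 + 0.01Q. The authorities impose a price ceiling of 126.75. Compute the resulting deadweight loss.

61343.12

Competitive equilibrium: 197.5 − 0.027Q = 125.5 + 0.01Q → Q* = 1945.9459, P* = 144.9595.
At the ceiling P = 126.75, quantity supplied = (126.75 − 125.5)/0.01 = 125.
Willingness to pay at Q' = 125: 197.5 − 0.027·125 = 194.125.
ΔQ = 1945.9459 − 125 = 1820.9459; wedge = 194.125 − 126.75 = 67.375.
The triangle = ½ × 1820.9459 × 67.375 = 61343.12.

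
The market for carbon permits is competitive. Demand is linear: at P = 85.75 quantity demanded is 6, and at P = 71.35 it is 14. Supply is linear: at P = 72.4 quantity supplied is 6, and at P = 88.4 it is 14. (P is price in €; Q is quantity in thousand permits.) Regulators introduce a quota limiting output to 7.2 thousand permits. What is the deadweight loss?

Demand slope = (71.35 − 85.75)/(14 − 6) = −1.8, so P = 96.55 − 1.8Q.
Supply slope = (88.4 − 72.4)/(14 − 6) = 2, so P = 60.4 + 2Q.
Competitive equilibrium: 96.55 − 1.8Q = 60.4 + 2Q → Q* = 9.5132, P* = 79.4263.
At Q = 7.2: demand price = 96.55 − 1.8·7.2 = 83.59; supply price = 60.4 + 2·7.2 = 74.8.
ΔQ = 9.5132 − 7.2 = 2.3132; wedge = 83.59 − 74.8 = 8.79.
The triangle = ½ × 2.3132 × 8.79 = €10.17 thousand.

€10.17 thousand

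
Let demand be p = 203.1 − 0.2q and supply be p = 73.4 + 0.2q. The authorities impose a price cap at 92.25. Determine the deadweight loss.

Competitive equilibrium: 203.1 − 0.2q = 73.4 + 0.2q → q* = 324.25, p* = 138.25.
At the ceiling p = 92.25, quantity supplied = (92.25 − 73.4)/0.2 = 94.25.
Willingness to pay at q' = 94.25: 203.1 − 0.2·94.25 = 184.25.
Δq = 324.25 − 94.25 = 230; wedge = 184.25 − 92.25 = 92.
DWL = ½ × 230 × 92 = 10580.

10580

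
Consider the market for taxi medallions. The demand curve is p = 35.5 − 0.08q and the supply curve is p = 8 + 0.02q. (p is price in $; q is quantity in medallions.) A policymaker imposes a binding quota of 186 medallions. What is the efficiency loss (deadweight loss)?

$396.05

Competitive equilibrium: 35.5 − 0.08q = 8 + 0.02q → q* = 275, p* = 13.5.
At q = 186: demand price = 35.5 − 0.08·186 = 20.62; supply price = 8 + 0.02·186 = 11.72.
Δq = 275 − 186 = 89; wedge = 20.62 − 11.72 = 8.9.
The triangle = ½ × 89 × 8.9 = $396.05.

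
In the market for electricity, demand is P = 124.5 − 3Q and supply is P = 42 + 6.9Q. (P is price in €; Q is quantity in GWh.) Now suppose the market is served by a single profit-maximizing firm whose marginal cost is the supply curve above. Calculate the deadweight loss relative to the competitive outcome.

Competitive equilibrium: 124.5 − 3Q = 42 + 6.9Q → Q* = 8.3333, P* = 99.5.
Marginal revenue: MR = 124.5 − 6Q. Set MR = MC: 124.5 − 6Q = 42 + 6.9Q → Q_m = 6.3953.
Price P_m = 124.5 − 3·6.3953 = 105.3141; MC(Q_m) = 42 + 6.9·6.3953 = 86.1276.
Competitive Q* = 8.3333, so ΔQ = 1.938; wedge = 105.3141 − 86.1276 = 19.1865.
Deadweight loss = ½ × 1.938 × 19.1865 = €18.59.

€18.59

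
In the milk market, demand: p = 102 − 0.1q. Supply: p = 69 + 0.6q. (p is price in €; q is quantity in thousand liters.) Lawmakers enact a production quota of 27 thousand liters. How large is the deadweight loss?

€142.01 thousand

Competitive equilibrium: 102 − 0.1q = 69 + 0.6q → q* = 47.1429, p* = 97.2857.
At q = 27: demand price = 102 − 0.1·27 = 99.3; supply price = 69 + 0.6·27 = 85.2.
Δq = 47.1429 − 27 = 20.1429; wedge = 99.3 − 85.2 = 14.1.
Welfare loss = ½ × 20.1429 × 14.1 = €142.01 thousand.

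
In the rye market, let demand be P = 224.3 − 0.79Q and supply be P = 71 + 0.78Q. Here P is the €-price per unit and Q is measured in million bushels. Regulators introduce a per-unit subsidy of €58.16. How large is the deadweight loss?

€1077.26 million

Competitive equilibrium: 224.3 − 0.79Q = 71 + 0.78Q → Q* = 97.6433, P* = 147.1618.
The subsidy lowers effective supply by 58.16: P = 12.84 + 0.78Q.
New quantity: 224.3 − 0.79Q = 12.84 + 0.78Q → Q' = 134.6879.
Overproduction ΔQ = 134.6879 − 97.6433 = 37.0446; wedge = subsidy = 58.16.
DWL = ½ × 37.0446 × 58.16 = €1077.26 million.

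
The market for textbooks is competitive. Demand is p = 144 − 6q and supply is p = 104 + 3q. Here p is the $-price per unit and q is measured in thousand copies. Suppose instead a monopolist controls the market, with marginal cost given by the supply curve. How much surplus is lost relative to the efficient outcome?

$14.22 thousand

Competitive equilibrium: 144 − 6q = 104 + 3q → q* = 4.4444, p* = 117.3333.
Marginal revenue: MR = 144 − 12q. Set MR = MC: 144 − 12q = 104 + 3q → q_m = 2.6667.
Price p_m = 144 − 6·2.6667 = 127.9998; MC(q_m) = 104 + 3·2.6667 = 112.0001.
Competitive q* = 4.4444, so Δq = 1.7777; wedge = 127.9998 − 112.0001 = 15.9997.
DWL = ½ × 1.7777 × 15.9997 = $14.22 thousand.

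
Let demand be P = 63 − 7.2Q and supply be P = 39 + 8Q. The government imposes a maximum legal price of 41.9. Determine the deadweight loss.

11.25

Competitive equilibrium: 63 − 7.2Q = 39 + 8Q → Q* = 1.5789, P* = 51.6316.
At the ceiling P = 41.9, quantity supplied = (41.9 − 39)/8 = 0.3625.
Willingness to pay at Q' = 0.3625: 63 − 7.2·0.3625 = 60.39.
ΔQ = 1.5789 − 0.3625 = 1.2164; wedge = 60.39 − 41.9 = 18.49.
Welfare loss = ½ × 1.2164 × 18.49 = 11.25.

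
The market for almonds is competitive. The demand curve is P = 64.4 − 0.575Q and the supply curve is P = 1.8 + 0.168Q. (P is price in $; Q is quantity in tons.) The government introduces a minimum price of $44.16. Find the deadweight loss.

$893.90

Competitive equilibrium: 64.4 − 0.575Q = 1.8 + 0.168Q → Q* = 84.253, P* = 15.9545.
At the floor P = 44.16, quantity demanded = (64.4 − 44.16)/0.575 = 35.2.
Sellers' marginal cost at Q' = 35.2: 1.8 + 0.168·35.2 = 7.7136.
ΔQ = 84.253 − 35.2 = 49.053; wedge = 44.16 − 7.7136 = 36.4464.
DWL = ½ × 49.053 × 36.4464 = $893.90.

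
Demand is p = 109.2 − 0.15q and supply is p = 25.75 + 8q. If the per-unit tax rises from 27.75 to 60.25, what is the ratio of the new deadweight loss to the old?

4.714

Competitive equilibrium: 109.2 − 0.15q = 25.75 + 8q → q* = 10.2393, p* = 107.6641.
For a per-unit tax t: Δq = t/8.15, so DWL = ½·t·(t/8.15) = t²/16.3.
At t = 27.75: DWL = 47.243. At t = 60.25: DWL = 222.703.
Ratio = (60.25/27.75)² = 4.714.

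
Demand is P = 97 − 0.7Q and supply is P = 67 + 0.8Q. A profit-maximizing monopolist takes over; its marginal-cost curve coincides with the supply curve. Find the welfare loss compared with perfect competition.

Competitive equilibrium: 97 − 0.7Q = 67 + 0.8Q → Q* = 20, P* = 83.
Marginal revenue: MR = 97 − 1.4Q. Set MR = MC: 97 − 1.4Q = 67 + 0.8Q → Q_m = 13.6364.
Price P_m = 97 − 0.7·13.6364 = 87.4545; MC(Q_m) = 67 + 0.8·13.6364 = 77.9091.
Competitive Q* = 20, so ΔQ = 6.3636; wedge = 87.4545 − 77.9091 = 9.5454.
DWL = ½ × 6.3636 × 9.5454 = 30.37.

30.37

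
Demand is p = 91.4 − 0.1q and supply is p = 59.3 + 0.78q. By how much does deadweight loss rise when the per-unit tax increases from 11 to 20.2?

163.09

Competitive equilibrium: 91.4 − 0.1q = 59.3 + 0.78q → q* = 36.4773, p* = 87.7523.
For a per-unit tax t: Δq = t/0.88, so DWL = ½·t·(t/0.88) = t²/1.76.
At t = 11: DWL = 68.75. At t = 20.2: DWL = 231.841.
Increase = 231.841 − 68.75 = 163.09.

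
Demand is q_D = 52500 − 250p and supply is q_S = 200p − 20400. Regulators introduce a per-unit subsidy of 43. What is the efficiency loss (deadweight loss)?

In inverse form: demand p = 210 − 0.004q, supply p = 102 + 0.005q.
Competitive equilibrium: 210 − 0.004q = 102 + 0.005q → q* = 12000, p* = 162.
The subsidy lowers effective supply by 43: p = 59 + 0.005q.
New quantity: 210 − 0.004q = 59 + 0.005q → q' = 16777.7778.
Overproduction Δq = 16777.7778 − 12000 = 4777.7778; wedge = subsidy = 43.
Welfare loss = ½ × 4777.7778 × 43 = 102722.22.

102722.22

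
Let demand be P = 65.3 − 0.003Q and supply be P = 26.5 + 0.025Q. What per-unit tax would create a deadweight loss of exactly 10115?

23.8

Competitive equilibrium: 65.3 − 0.003Q = 26.5 + 0.025Q → Q* = 1385.7143, P* = 61.1429.
A tax t gives ΔQ = t/0.028 and wedge t, so DWL = t²/0.056.
t²/0.056 = 10115 → t² = 566.44 → t = 23.8.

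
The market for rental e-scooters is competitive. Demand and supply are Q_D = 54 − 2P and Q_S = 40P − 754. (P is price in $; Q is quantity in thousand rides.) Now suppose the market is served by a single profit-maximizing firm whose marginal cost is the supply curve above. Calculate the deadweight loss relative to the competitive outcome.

$15.05 thousand

In inverse form: demand P = 27 − 0.5Q, supply P = 18.85 + 0.025Q.
Competitive equilibrium: 27 − 0.5Q = 18.85 + 0.025Q → Q* = 15.5238, P* = 19.2381.
Marginal revenue: MR = 27 − Q. Set MR = MC: 27 − Q = 18.85 + 0.025Q → Q_m = 7.9512.
Price P_m = 27 − 0.5·7.9512 = 23.0244; MC(Q_m) = 18.85 + 0.025·7.9512 = 19.0488.
Competitive Q* = 15.5238, so ΔQ = 7.5726; wedge = 23.0244 − 19.0488 = 3.9756.
Deadweight loss = ½ × 7.5726 × 3.9756 = $15.05 thousand.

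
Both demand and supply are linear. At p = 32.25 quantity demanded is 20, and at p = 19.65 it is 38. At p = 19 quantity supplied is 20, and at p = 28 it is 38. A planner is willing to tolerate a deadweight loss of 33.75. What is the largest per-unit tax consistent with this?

Demand slope = (19.65 − 32.25)/(38 − 20) = −0.7, so p = 46.25 − 0.7q.
Supply slope = (28 − 19)/(38 − 20) = 0.5, so p = 9 + 0.5q.
Competitive equilibrium: 46.25 − 0.7q = 9 + 0.5q → q* = 31.0417, p* = 24.5208.
A tax t gives Δq = t/1.2 and wedge t, so DWL = t²/2.4.
t²/2.4 = 33.75 → t² = 81 → t = 9.

9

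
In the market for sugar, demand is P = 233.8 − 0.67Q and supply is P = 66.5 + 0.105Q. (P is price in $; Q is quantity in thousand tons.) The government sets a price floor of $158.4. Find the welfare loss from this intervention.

$4137.66 thousand

Competitive equilibrium: 233.8 − 0.67Q = 66.5 + 0.105Q → Q* = 215.87097, P* = 89.16645.
At the floor P = 158.4, quantity demanded = (233.8 − 158.4)/0.67 = 112.53731.
Sellers' marginal cost at Q' = 112.53731: 66.5 + 0.105·112.53731 = 78.31642.
ΔQ = 215.87097 − 112.53731 = 103.33366; wedge = 158.4 − 78.31642 = 80.08358.
Welfare loss = ½ × 103.33366 × 80.08358 = $4137.66 thousand.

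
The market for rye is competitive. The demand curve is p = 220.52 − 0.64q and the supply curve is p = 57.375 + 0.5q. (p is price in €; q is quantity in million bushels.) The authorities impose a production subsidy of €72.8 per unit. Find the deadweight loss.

Competitive equilibrium: 220.52 − 0.64q = 57.375 + 0.5q → q* = 143.1096, p* = 128.9298.
The subsidy lowers effective supply by 72.8: p = 0.5q − 15.425.
New quantity: 220.52 − 0.64q = 0.5q − 15.425 → q' = 206.9693.
Overproduction Δq = 206.9693 − 143.1096 = 63.8597; wedge = subsidy = 72.8.
DWL = ½ × 63.8597 × 72.8 = €2324.49 million.

€2324.49 million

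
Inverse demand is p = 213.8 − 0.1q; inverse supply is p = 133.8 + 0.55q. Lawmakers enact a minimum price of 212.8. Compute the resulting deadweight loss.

4155.58

Competitive equilibrium: 213.8 − 0.1q = 133.8 + 0.55q → q* = 123.0769, p* = 201.4923.
At the floor p = 212.8, quantity demanded = (213.8 − 212.8)/0.1 = 10.
Sellers' marginal cost at q' = 10: 133.8 + 0.55·10 = 139.3.
Δq = 123.0769 − 10 = 113.0769; wedge = 212.8 − 139.3 = 73.5.
The triangle = ½ × 113.0769 × 73.5 = 4155.58.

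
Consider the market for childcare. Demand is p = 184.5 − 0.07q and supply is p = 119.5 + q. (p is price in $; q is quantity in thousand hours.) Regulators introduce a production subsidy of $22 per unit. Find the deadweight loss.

$226.17 thousand

Competitive equilibrium: 184.5 − 0.07q = 119.5 + q → q* = 60.7477, p* = 180.2477.
The subsidy lowers effective supply by 22: p = 97.5 + q.
New quantity: 184.5 − 0.07q = 97.5 + q → q' = 81.3084.
Overproduction Δq = 81.3084 − 60.7477 = 20.5607; wedge = subsidy = 22.
Welfare loss = ½ × 20.5607 × 22 = $226.17 thousand.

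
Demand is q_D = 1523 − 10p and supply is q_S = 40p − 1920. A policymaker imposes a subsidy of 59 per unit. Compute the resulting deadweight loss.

13924

In inverse form: demand p = 152.3 − 0.1q, supply p = 48 + 0.025q.
Competitive equilibrium: 152.3 − 0.1q = 48 + 0.025q → q* = 834.4, p* = 68.86.
The subsidy lowers effective supply by 59: p = 0.025q − 11.
New quantity: 152.3 − 0.1q = 0.025q − 11 → q' = 1306.4.
Overproduction Δq = 1306.4 − 834.4 = 472; wedge = subsidy = 59.
Deadweight loss = ½ × 472 × 59 = 13924.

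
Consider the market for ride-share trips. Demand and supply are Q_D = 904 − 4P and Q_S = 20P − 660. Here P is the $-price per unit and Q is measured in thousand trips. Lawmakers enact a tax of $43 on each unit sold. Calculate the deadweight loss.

In inverse form: demand P = 226 − 0.25Q, supply P = 33 + 0.05Q.
Competitive equilibrium: 226 − 0.25Q = 33 + 0.05Q → Q* = 643.3333, P* = 65.1667.
With the tax, the buyer price exceeds the seller price by 43: (226 − 0.25Q) − (33 + 0.05Q) = 43 → Q' = 500.
ΔQ = 643.3333 − 500 = 143.3333; the wedge equals the tax, 43.
DWL = ½ × 143.3333 × 43 = $3081.67 thousand.

$3081.67 thousand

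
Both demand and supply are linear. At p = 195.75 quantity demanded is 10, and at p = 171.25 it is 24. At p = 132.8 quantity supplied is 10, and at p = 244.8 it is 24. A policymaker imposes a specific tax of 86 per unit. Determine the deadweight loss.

379.28

Demand slope = (171.25 − 195.75)/(24 − 10) = −1.75, so p = 213.25 − 1.75q.
Supply slope = (244.8 − 132.8)/(24 − 10) = 8, so p = 52.8 + 8q.
Competitive equilibrium: 213.25 − 1.75q = 52.8 + 8q → q* = 16.4564, p* = 184.4513.
With the tax, the buyer price exceeds the seller price by 86: (213.25 − 1.75q) − (52.8 + 8q) = 86 → q' = 7.6359.
Δq = 16.4564 − 7.6359 = 8.8205; the wedge equals the tax, 86.
Deadweight loss = ½ × 8.8205 × 86 = 379.28.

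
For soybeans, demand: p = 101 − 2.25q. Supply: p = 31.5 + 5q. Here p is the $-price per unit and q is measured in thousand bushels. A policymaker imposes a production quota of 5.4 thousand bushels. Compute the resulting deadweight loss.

$63.53 thousand

Competitive equilibrium: 101 − 2.25q = 31.5 + 5q → q* = 9.5862, p* = 79.431.
At q = 5.4: demand price = 101 − 2.25·5.4 = 88.85; supply price = 31.5 + 5·5.4 = 58.5.
Δq = 9.5862 − 5.4 = 4.1862; wedge = 88.85 − 58.5 = 30.35.
Welfare loss = ½ × 4.1862 × 30.35 = $63.53 thousand.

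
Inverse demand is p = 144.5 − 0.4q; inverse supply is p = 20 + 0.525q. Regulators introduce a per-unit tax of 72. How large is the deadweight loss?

Competitive equilibrium: 144.5 − 0.4q = 20 + 0.525q → q* = 134.5946, p* = 90.6622.
With the tax, the buyer price exceeds the seller price by 72: (144.5 − 0.4q) − (20 + 0.525q) = 72 → q' = 56.7568.
Δq = 134.5946 − 56.7568 = 77.8378; the wedge equals the tax, 72.
Deadweight loss = ½ × 77.8378 × 72 = 2802.16.

2802.16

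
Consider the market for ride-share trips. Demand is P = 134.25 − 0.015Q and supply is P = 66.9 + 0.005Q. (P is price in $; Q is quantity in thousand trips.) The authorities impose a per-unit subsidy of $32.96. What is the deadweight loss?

$27159.04 thousand

Competitive equilibrium: 134.25 − 0.015Q = 66.9 + 0.005Q → Q* = 3367.5, P* = 83.7375.
The subsidy lowers effective supply by 32.96: P = 33.94 + 0.005Q.
New quantity: 134.25 − 0.015Q = 33.94 + 0.005Q → Q' = 5015.5.
Overproduction ΔQ = 5015.5 − 3367.5 = 1648; wedge = subsidy = 32.96.
The triangle = ½ × 1648 × 32.96 = $27159.04 thousand.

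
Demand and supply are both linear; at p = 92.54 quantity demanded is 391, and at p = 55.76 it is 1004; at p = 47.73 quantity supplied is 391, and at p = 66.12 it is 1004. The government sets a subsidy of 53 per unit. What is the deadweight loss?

Demand slope = (55.76 − 92.54)/(1004 − 391) = −0.06, so p = 116 − 0.06q.
Supply slope = (66.12 − 47.73)/(1004 − 391) = 0.03, so p = 36 + 0.03q.
Competitive equilibrium: 116 − 0.06q = 36 + 0.03q → q* = 888.8889, p* = 62.6667.
The subsidy lowers effective supply by 53: p = 0.03q − 17.
New quantity: 116 − 0.06q = 0.03q − 17 → q' = 1477.7778.
Overproduction Δq = 1477.7778 − 888.8889 = 588.8889; wedge = subsidy = 53.
Welfare loss = ½ × 588.8889 × 53 = 15605.56.

15605.56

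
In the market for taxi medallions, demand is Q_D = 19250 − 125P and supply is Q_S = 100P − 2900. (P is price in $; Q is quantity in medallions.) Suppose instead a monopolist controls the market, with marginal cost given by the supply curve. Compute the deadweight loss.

$41091.39

In inverse form: demand P = 154 − 0.008Q, supply P = 29 + 0.01Q.
Competitive equilibrium: 154 − 0.008Q = 29 + 0.01Q → Q* = 6944.44444, P* = 98.44444.
Marginal revenue: MR = 154 − 0.016Q. Set MR = MC: 154 − 0.016Q = 29 + 0.01Q → Q_m = 4807.69231.
Price P_m = 154 − 0.008·4807.69231 = 115.53846; MC(Q_m) = 29 + 0.01·4807.69231 = 77.07692.
Competitive Q* = 6944.44444, so ΔQ = 2136.75213; wedge = 115.53846 − 77.07692 = 38.46154.
Welfare loss = ½ × 2136.75213 × 38.46154 = $41091.39.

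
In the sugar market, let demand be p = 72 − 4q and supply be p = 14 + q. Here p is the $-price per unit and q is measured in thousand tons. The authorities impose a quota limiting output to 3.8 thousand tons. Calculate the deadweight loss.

Competitive equilibrium: 72 − 4q = 14 + q → q* = 11.6, p* = 25.6.
At q = 3.8: demand price = 72 − 4·3.8 = 56.8; supply price = 14 + 1·3.8 = 17.8.
Δq = 11.6 − 3.8 = 7.8; wedge = 56.8 − 17.8 = 39.
The triangle = ½ × 7.8 × 39 = $152.10 thousand.

$152.10 thousand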